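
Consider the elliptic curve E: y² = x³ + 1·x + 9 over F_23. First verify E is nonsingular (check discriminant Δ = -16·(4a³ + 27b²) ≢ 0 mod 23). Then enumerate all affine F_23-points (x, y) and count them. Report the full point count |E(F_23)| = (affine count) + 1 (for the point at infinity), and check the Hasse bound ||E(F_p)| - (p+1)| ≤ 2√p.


Affine points = {(0, 3), (0, 20), (3, 4), (3, 19), (4, 10), (4, 13), (5, 1), (5, 22), (6, 1), (6, 22), (8, 0), (12, 1), (12, 22), (15, 8), (15, 15), (16, 2), (16, 21), (20, 5), (20, 18)}; affine count = 19; |E(F_23)| = 20.

Discriminant check: Δ ∝ 4a³ + 27b² = 4·1³ + 27·9² = 4·1 + 27·81 ≡ 6 (mod 23). Nonzero ⇒ E is nonsingular.
For each x ∈ F_23, compute rhs = x³ + 1·x + 9 mod 23, then count y ∈ F_23 with y² ≡ rhs.
  x = 0: rhs = 9, matching y values: 3, 20 (2 points).
  x = 1: rhs = 11, matching y values: none (0 points).
  x = 2: rhs = 19, matching y values: none (0 points).
  x = 3: rhs = 16, matching y values: 4, 19 (2 points).
  x = 4: rhs = 8, matching y values: 10, 13 (2 points).
  x = 5: rhs = 1, matching y values: 1, 22 (2 points).
  x = 6: rhs = 1, matching y values: 1, 22 (2 points).
  x = 7: rhs = 14, matching y values: none (0 points).
  x = 8: rhs = 0, matching y values: 0 (1 points).
  x = 9: rhs = 11, matching y values: none (0 points).
  x = 10: rhs = 7, matching y values: none (0 points).
  x = 11: rhs = 17, matching y values: none (0 points).
  x = 12: rhs = 1, matching y values: 1, 22 (2 points).
  x = 13: rhs = 11, matching y values: none (0 points).
  x = 14: rhs = 7, matching y values: none (0 points).
  x = 15: rhs = 18, matching y values: 8, 15 (2 points).
  x = 16: rhs = 4, matching y values: 2, 21 (2 points).
  x = 17: rhs = 17, matching y values: none (0 points).
  x = 18: rhs = 17, matching y values: none (0 points).
  x = 19: rhs = 10, matching y values: none (0 points).
  x = 20: rhs = 2, matching y values: 5, 18 (2 points).
  x = 21: rhs = 22, matching y values: none (0 points).
  x = 22: rhs = 7, matching y values: none (0 points).
Total affine count: 19.
Full point count |E(F_23)| = 19 + 1 = 20.
Hasse bound: |20 − (23+1)| = |-4| = 4 ≤ 2√23 ≈ 9.5917 ✓.


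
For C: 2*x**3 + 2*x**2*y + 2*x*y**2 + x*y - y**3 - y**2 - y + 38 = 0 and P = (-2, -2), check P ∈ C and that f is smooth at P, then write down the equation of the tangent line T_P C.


Tangent line at P: 46*x + 13*y + 118 = 0.

Step 1: f(-2, -2) = 0, so P lies on C.
Step 2: partial derivatives
  f_x(x, y) = 6*x**2 + 4*x*y + 2*y**2 + y, f_y(x, y) = 2*x**2 + 4*x*y + x - 3*y**2 - 2*y - 1.
  f_x(P) = 46, f_y(P) = 13 (gradient nonzero, so P is smooth).
Step 3: tangent line at P: 46·(x − -2) + 13·(y − -2) = 0.
Expanding: 46*x + 13*y + 118 = 0.


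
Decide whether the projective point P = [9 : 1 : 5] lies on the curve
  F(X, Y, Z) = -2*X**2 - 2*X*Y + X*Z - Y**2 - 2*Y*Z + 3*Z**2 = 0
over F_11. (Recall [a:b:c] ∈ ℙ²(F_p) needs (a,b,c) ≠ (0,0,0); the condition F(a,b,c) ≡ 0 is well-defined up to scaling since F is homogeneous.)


F(9,1,5) ≡ 6 (mod 11); P is NOT on the curve.

Evaluate F(9, 1, 5) term-by-term (mod 11).
  -2*X**2 ↦ -2·81·1·1 = -162
  -2*X*Y ↦ -2·9·1·1 = -18
  X*Z ↦ 1·9·1·5 = 45
  -Y**2 ↦ -1·1·1·1 = -1
  -2*Y*Z ↦ -2·1·1·5 = -10
  3*Z**2 ↦ 3·1·1·25 = 75
Sum: F(9, 1, 5) = (-162) + (-18) + (45) + (-1) + (-10) + (75) = -71.
Reducing mod 11: -71 ≡ 6 (mod 11).
Since F(a, b, c) ≡ 6 ≠ 0 (mod 11), P does NOT lie on the curve.


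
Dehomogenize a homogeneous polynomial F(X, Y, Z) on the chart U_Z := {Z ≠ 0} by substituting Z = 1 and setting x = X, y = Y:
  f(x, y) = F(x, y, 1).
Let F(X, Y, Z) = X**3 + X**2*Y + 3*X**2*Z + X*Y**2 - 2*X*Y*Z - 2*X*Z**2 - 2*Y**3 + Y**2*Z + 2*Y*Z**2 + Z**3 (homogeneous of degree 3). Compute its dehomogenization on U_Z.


f(x, y) = x**3 + x**2*y + 3*x**2 + x*y**2 - 2*x*y - 2*x - 2*y**3 + y**2 + 2*y + 1

On U_Z we set Z = 1. Each monomial c·X^i·Y^j·Z^k in F becomes c·x^i·y^j·1^k = c·x^i·y^j.
Substituting Z = 1: F(X, Y, 1) = x**3 + x**2*y + 3*x**2 + x*y**2 - 2*x*y - 2*x - 2*y**3 + y**2 + 2*y + 1.
Note: deg(f) ≤ deg(F) = 3; strict inequality happens when F is divisible by Z (lost terms).


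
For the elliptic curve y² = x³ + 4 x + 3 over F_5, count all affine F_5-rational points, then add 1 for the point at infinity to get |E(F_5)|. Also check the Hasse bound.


Affine points = {(2, 2), (2, 3)}; affine count = 2; |E(F_5)| = 3.

Discriminant check: Δ ∝ 4a³ + 27b² = 4·4³ + 27·3² = 4·64 + 27·9 ≡ 4 (mod 5). Nonzero ⇒ E is nonsingular.
For each x ∈ F_5, compute rhs = x³ + 4·x + 3 mod 5, then count y ∈ F_5 with y² ≡ rhs.
  x = 0: rhs = 3, matching y values: none (0 points).
  x = 1: rhs = 3, matching y values: none (0 points).
  x = 2: rhs = 4, matching y values: 2, 3 (2 points).
  x = 3: rhs = 2, matching y values: none (0 points).
  x = 4: rhs = 3, matching y values: none (0 points).
Total affine count: 2.
Full point count |E(F_5)| = 2 + 1 = 3.
Hasse bound: |3 − (5+1)| = |-3| = 3 ≤ 2√5 ≈ 4.4721 ✓.


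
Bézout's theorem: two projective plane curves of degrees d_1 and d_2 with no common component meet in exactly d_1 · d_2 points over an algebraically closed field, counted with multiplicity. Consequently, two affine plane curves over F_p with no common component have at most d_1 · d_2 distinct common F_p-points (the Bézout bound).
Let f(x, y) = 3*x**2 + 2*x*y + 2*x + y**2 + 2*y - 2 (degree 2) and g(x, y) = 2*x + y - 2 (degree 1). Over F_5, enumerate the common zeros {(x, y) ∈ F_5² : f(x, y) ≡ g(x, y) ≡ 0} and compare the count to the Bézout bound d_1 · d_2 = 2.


Common zeros: {(3, 1), (4, 4)}; count = 2; Bézout bound = 2.

deg(f) = 2, deg(g) = 1, so Bézout bound = 2.
Scan x ∈ F_5. For each x, list the y ∈ F_5 with f(x, y) ≡ 0 and those with g(x, y) ≡ 0 (mod 5); the common zeros in that column are the intersection.
  x = 0: f ≡ 0 at y ∈ ∅; g ≡ 0 at y ∈ {2}; common: ∅.
  x = 1: f ≡ 0 at y ∈ {2, 4}; g ≡ 0 at y ∈ {0}; common: ∅.
  x = 2: f ≡ 0 at y ∈ {2}; g ≡ 0 at y ∈ {3}; common: ∅.
  x = 3: f ≡ 0 at y ∈ {1}; g ≡ 0 at y ∈ {1}; common: {1}.
  x = 4: f ≡ 0 at y ∈ {1, 4}; g ≡ 0 at y ∈ {4}; common: {4}.
Collecting: common zeros = {(3, 1), (4, 4)}, so the count is 2.
Comparison with the Bézout bound: 2 ≤ 2 = deg(f)·deg(g), as expected for curves with no common component (the bound is attained).


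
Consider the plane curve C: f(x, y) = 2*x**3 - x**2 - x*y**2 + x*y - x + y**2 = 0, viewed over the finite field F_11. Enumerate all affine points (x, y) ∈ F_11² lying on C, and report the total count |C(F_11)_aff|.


Affine F_11-points: {(0, 0), (1, 0), (2, 1), (3, 3), (3, 4), (4, 7), (4, 9), (5, 0), (5, 4), (6, 3), (6, 7), (7, 7), (8, 3), (8, 6), (9, 4)}; count = 15.

For each of the 121 pairs (x, y) ∈ F_11², evaluate f(x, y) mod 11. Record the zeros.
  x = 0: [0↦0, 1↦1, 2↦4, 3↦9, 4↦5, 5↦3, 6↦3, 7↦5, 8↦9, 9↦4, 10↦1]  zeros at y ∈ {0}
  x = 1: [0↦0, 1↦1, 2↦2, 3↦3, 4↦4, 5↦5, 6↦6, 7↦7, 8↦8, 9↦9, 10↦10]  zeros at y ∈ {0}
  x = 2: [0↦10, 1↦0, 2↦10, 3↦7, 4↦2, 5↦6, 6↦8, 7↦8, 8↦6, 9↦2, 10↦7]  zeros at y ∈ {1}
  x = 3: [0↦9, 1↦10, 2↦7, 3↦0, 4↦0, 5↦7, 6↦10, 7↦9, 8↦4, 9↦6, 10↦4]  zeros at y ∈ {3, 4}
  x = 4: [0↦9, 1↦10, 2↦5, 3↦5, 4↦10, 5↦9, 6↦2, 7↦0, 8↦3, 9↦0, 10↦2]  zeros at y ∈ {7, 9}
  x = 5: [0↦0, 1↦1, 2↦5, 3↦1, 4↦0, 5↦2, 6↦7, 7↦4, 8↦4, 9↦7, 10↦2]  zeros at y ∈ {0, 4}
  x = 6: [0↦5, 1↦6, 2↦8, 3↦0, 4↦4, 5↦9, 6↦4, 7↦0, 8↦8, 9↦6, 10↦5]  zeros at y ∈ {3, 7}
  x = 7: [0↦3, 1↦4, 2↦4, 3↦3, 4↦1, 5↦9, 6↦5, 7↦0, 8↦5, 9↦9, 10↦1]  zeros at y ∈ {7}
  x = 8: [0↦6, 1↦7, 2↦5, 3↦0, 4↦3, 5↦3, 6↦0, 7↦5, 8↦7, 9↦6, 10↦2]  zeros at y ∈ {3, 6}
  x = 9: [0↦4, 1↦5, 2↦1, 3↦3, 4↦0, 5↦3, 6↦1, 7↦5, 8↦4, 9↦9, 10↦9]  zeros at y ∈ {4}
  x = 10: [0↦9, 1↦10, 2↦4, 3↦2, 4↦4, 5↦10, 6↦9, 7↦1, 8↦8, 9↦8, 10↦1]  zeros at y ∈ ∅
Collecting zeros: affine points = {(0, 0), (1, 0), (2, 1), (3, 3), (3, 4), (4, 7), (4, 9), (5, 0), (5, 4), (6, 3), (6, 7), (7, 7), (8, 3), (8, 6), (9, 4)}.
Total count |C(F_11)_aff| = 15.


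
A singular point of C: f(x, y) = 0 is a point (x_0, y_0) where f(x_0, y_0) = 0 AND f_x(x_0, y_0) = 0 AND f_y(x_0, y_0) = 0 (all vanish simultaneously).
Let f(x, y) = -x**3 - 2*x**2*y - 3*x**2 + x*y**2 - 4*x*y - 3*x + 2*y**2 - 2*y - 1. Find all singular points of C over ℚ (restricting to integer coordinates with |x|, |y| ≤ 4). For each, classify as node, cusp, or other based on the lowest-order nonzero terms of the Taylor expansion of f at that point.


Singular points: {(-1, 0)}; classification: cusp.

Compute partial derivatives:
  f_x = -3*x**2 - 4*x*y - 6*x + y**2 - 4*y - 3.
  f_y = -2*x**2 + 2*x*y - 4*x + 4*y - 2.
Scan x_0 ∈ {−4, ..., 4}. For each x_0, f_y(x_0, y) is a polynomial in y; find its integer roots y ∈ {−4, ..., 4}, then test f_x and f at those candidates.
  x = -4: f_y(-4, y) = -4*y - 18; no integer root y with |y| ≤ 4.
  x = -3: f_y(-3, y) = -2*y - 8; vanishes at y ∈ {-4}. (-3, -4): f_x = -28 ≠ 0.
  x = -2: f_y(-2, y) = -2; no integer root y with |y| ≤ 4.
  x = -1: f_y(-1, y) = 2*y; vanishes at y ∈ {0}. (-1, 0): f_x = 0, f = 0 — SINGULAR.
  x = 0: f_y(0, y) = 4*y - 2; no integer root y with |y| ≤ 4.
  x = 1: f_y(1, y) = 6*y - 8; no integer root y with |y| ≤ 4.
  x = 2: f_y(2, y) = 8*y - 18; no integer root y with |y| ≤ 4.
  x = 3: f_y(3, y) = 10*y - 32; no integer root y with |y| ≤ 4.
  x = 4: f_y(4, y) = 12*y - 50; no integer root y with |y| ≤ 4.
Only singular point on the grid: (-1, 0).
Classify: substitute x = -1 + u, y = 0 + v and expand: f = -u**3 - 2*u**2*v + u*v**2 + v**2.
No constant or linear terms (consistent with a singular point). Quadratic part: v**2. Cubic part: -u**3 - 2*u**2*v + u*v**2.
The quadratic part v**2 is a perfect square, so there is a single (double) tangent line v = 0, i.e. y = 0. Restricting the cubic part to that line (v = 0) leaves -u**3 ≠ 0, so f is not divisible by v and the branch is v² ≈ u**3 to lowest order — this is a cusp.
Classification: cusp.


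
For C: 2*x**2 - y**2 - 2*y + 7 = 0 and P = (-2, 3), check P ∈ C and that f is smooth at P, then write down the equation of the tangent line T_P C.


Tangent line at P: -8*x - 8*y + 8 = 0.

Step 1: f(-2, 3) = 0, so P lies on C.
Step 2: partial derivatives
  f_x(x, y) = 4*x, f_y(x, y) = -2*y - 2.
  f_x(P) = -8, f_y(P) = -8 (gradient nonzero, so P is smooth).
Step 3: tangent line at P: -8·(x − -2) + -8·(y − 3) = 0.
Expanding: -8*x - 8*y + 8 = 0.


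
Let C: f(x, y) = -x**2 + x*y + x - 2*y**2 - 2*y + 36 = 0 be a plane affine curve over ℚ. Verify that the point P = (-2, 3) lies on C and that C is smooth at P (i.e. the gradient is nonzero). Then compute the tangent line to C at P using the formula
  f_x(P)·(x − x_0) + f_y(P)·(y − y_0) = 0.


Tangent line at P: 8*x - 16*y + 64 = 0.

Step 1: f(-2, 3) = 0, so P lies on C.
Step 2: partial derivatives
  f_x(x, y) = -2*x + y + 1, f_y(x, y) = x - 4*y - 2.
  f_x(P) = 8, f_y(P) = -16 (gradient nonzero, so P is smooth).
Step 3: tangent line at P: 8·(x − -2) + -16·(y − 3) = 0.
Expanding: 8*x - 16*y + 64 = 0.


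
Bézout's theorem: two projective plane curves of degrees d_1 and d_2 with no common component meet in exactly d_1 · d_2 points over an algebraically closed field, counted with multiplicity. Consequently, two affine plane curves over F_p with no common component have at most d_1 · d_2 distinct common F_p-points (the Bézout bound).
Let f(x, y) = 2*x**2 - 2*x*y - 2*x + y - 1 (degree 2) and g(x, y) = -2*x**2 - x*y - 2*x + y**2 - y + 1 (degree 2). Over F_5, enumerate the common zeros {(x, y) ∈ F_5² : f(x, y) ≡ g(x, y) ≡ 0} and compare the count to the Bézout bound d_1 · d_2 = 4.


Common zeros: {(1, 4)}; count = 1; Bézout bound = 4.

deg(f) = 2, deg(g) = 2, so Bézout bound = 4.
Scan x ∈ F_5. For each x, list the y ∈ F_5 with f(x, y) ≡ 0 and those with g(x, y) ≡ 0 (mod 5); the common zeros in that column are the intersection.
  x = 0: f ≡ 0 at y ∈ {1}; g ≡ 0 at y ∈ ∅; common: ∅.
  x = 1: f ≡ 0 at y ∈ {4}; g ≡ 0 at y ∈ {3, 4}; common: {4}.
  x = 2: f ≡ 0 at y ∈ {1}; g ≡ 0 at y ∈ ∅; common: ∅.
  x = 3: f ≡ 0 at y ∈ ∅; g ≡ 0 at y ∈ ∅; common: ∅.
  x = 4: f ≡ 0 at y ∈ {4}; g ≡ 0 at y ∈ {2, 3}; common: ∅.
Collecting: common zeros = {(1, 4)}, so the count is 1.
Comparison with the Bézout bound: 1 ≤ 4 = deg(f)·deg(g), as expected for curves with no common component (the affine F_5-count falls short of the bound because intersections may lie at infinity, over extension fields, or carry multiplicity).


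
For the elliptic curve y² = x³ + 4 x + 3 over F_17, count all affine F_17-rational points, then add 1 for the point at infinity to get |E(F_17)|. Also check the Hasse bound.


Affine points = {(1, 5), (1, 12), (2, 6), (2, 11), (3, 5), (3, 12), (4, 7), (4, 10), (7, 0), (11, 1), (11, 16), (13, 5), (13, 12), (14, 7), (14, 10), (15, 2), (15, 15), (16, 7), (16, 10)}; affine count = 19; |E(F_17)| = 20.

Discriminant check: Δ ∝ 4a³ + 27b² = 4·4³ + 27·3² = 4·64 + 27·9 ≡ 6 (mod 17). Nonzero ⇒ E is nonsingular.
For each x ∈ F_17, compute rhs = x³ + 4·x + 3 mod 17, then count y ∈ F_17 with y² ≡ rhs.
  x = 0: rhs = 3, matching y values: none (0 points).
  x = 1: rhs = 8, matching y values: 5, 12 (2 points).
  x = 2: rhs = 2, matching y values: 6, 11 (2 points).
  x = 3: rhs = 8, matching y values: 5, 12 (2 points).
  x = 4: rhs = 15, matching y values: 7, 10 (2 points).
  x = 5: rhs = 12, matching y values: none (0 points).
  x = 6: rhs = 5, matching y values: none (0 points).
  x = 7: rhs = 0, matching y values: 0 (1 points).
  x = 8: rhs = 3, matching y values: none (0 points).
  x = 9: rhs = 3, matching y values: none (0 points).
  x = 10: rhs = 6, matching y values: none (0 points).
  x = 11: rhs = 1, matching y values: 1, 16 (2 points).
  x = 12: rhs = 11, matching y values: none (0 points).
  x = 13: rhs = 8, matching y values: 5, 12 (2 points).
  x = 14: rhs = 15, matching y values: 7, 10 (2 points).
  x = 15: rhs = 4, matching y values: 2, 15 (2 points).
  x = 16: rhs = 15, matching y values: 7, 10 (2 points).
Total affine count: 19.
Full point count |E(F_17)| = 19 + 1 = 20.
Hasse bound: |20 − (17+1)| = |2| = 2 ≤ 2√17 ≈ 8.2462 ✓.


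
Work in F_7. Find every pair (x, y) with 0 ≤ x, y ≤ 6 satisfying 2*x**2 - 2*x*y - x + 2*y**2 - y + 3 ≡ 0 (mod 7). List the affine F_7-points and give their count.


Affine F_7-points: {(2, 2), (2, 4), (4, 2), (4, 6), (6, 4), (6, 6)}; count = 6.

For each of the 49 pairs (x, y) ∈ F_7², evaluate f(x, y) mod 7. Record the zeros.
  x = 0: [0↦3, 1↦4, 2↦2, 3↦4, 4↦3, 5↦6, 6↦6]  zeros at y ∈ ∅
  x = 1: [0↦4, 1↦3, 2↦6, 3↦6, 4↦3, 5↦4, 6↦2]  zeros at y ∈ ∅
  x = 2: [0↦2, 1↦6, 2↦0, 3↦5, 4↦0, 5↦6, 6↦2]  zeros at y ∈ {2, 4}
  x = 3: [0↦4, 1↦6, 2↦5, 3↦1, 4↦1, 5↦5, 6↦6]  zeros at y ∈ ∅
  x = 4: [0↦3, 1↦3, 2↦0, 3↦1, 4↦6, 5↦1, 6↦0]  zeros at y ∈ {2, 6}
  x = 5: [0↦6, 1↦4, 2↦6, 3↦5, 4↦1, 5↦1, 6↦5]  zeros at y ∈ ∅
  x = 6: [0↦6, 1↦2, 2↦2, 3↦6, 4↦0, 5↦5, 6↦0]  zeros at y ∈ {4, 6}
Collecting zeros: affine points = {(2, 2), (2, 4), (4, 2), (4, 6), (6, 4), (6, 6)}.
Total count |C(F_7)_aff| = 6.


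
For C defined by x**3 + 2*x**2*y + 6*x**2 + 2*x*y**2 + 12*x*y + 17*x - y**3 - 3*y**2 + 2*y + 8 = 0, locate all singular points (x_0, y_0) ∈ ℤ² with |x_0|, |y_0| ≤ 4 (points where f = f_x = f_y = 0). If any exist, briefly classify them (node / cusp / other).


Singular points: {(-1, -2)}; classification: node.

Compute partial derivatives:
  f_x = 3*x**2 + 4*x*y + 12*x + 2*y**2 + 12*y + 17.
  f_y = 2*x**2 + 4*x*y + 12*x - 3*y**2 - 6*y + 2.
Scan x_0 ∈ {−4, ..., 4}. For each x_0, f_y(x_0, y) is a polynomial in y; find its integer roots y ∈ {−4, ..., 4}, then test f_x and f at those candidates.
  x = -4: f_y(-4, y) = -3*y**2 - 22*y - 14; no integer root y with |y| ≤ 4.
  x = -3: f_y(-3, y) = -3*y**2 - 18*y - 16; no integer root y with |y| ≤ 4.
  x = -2: f_y(-2, y) = -3*y**2 - 14*y - 14; no integer root y with |y| ≤ 4.
  x = -1: f_y(-1, y) = -3*y**2 - 10*y - 8; vanishes at y ∈ {-2}. (-1, -2): f_x = 0, f = 0 — SINGULAR.
  x = 0: f_y(0, y) = -3*y**2 - 6*y + 2; no integer root y with |y| ≤ 4.
  x = 1: f_y(1, y) = -3*y**2 - 2*y + 16; vanishes at y ∈ {2}. (1, 2): f_x = 72 ≠ 0.
  x = 2: f_y(2, y) = -3*y**2 + 2*y + 34; no integer root y with |y| ≤ 4.
  x = 3: f_y(3, y) = -3*y**2 + 6*y + 56; no integer root y with |y| ≤ 4.
  x = 4: f_y(4, y) = -3*y**2 + 10*y + 82; no integer root y with |y| ≤ 4.
Only singular point on the grid: (-1, -2).
Classify: substitute x = -1 + u, y = -2 + v and expand: f = u**3 + 2*u**2*v - u**2 + 2*u*v**2 - v**3 + v**2.
No constant or linear terms (consistent with a singular point). Quadratic part: -u**2 + v**2. Cubic part: u**3 + 2*u**2*v + 2*u*v**2 - v**3.
The quadratic part v**2 - u**2 = (v − u)(v + u) splits into two distinct linear factors, so there are two distinct tangent lines y − -2 = ±(x − -1) — this is a node (ordinary double point).
Classification: node.


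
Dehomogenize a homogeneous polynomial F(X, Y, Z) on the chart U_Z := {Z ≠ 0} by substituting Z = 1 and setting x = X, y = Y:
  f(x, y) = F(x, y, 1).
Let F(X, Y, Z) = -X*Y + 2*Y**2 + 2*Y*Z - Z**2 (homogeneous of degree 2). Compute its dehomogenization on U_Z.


f(x, y) = -x*y + 2*y**2 + 2*y - 1

On U_Z we set Z = 1. Each monomial c·X^i·Y^j·Z^k in F becomes c·x^i·y^j·1^k = c·x^i·y^j.
Substituting Z = 1: F(X, Y, 1) = -x*y + 2*y**2 + 2*y - 1.
Note: deg(f) ≤ deg(F) = 2; strict inequality happens when F is divisible by Z (lost terms).


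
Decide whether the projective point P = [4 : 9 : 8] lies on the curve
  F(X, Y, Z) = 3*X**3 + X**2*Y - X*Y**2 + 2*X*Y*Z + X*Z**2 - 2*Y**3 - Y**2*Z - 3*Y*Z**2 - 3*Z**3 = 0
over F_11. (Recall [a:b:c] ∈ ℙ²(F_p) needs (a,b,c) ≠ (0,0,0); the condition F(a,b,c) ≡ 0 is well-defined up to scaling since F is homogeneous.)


F(4,9,8) ≡ 6 (mod 11); P is NOT on the curve.

Evaluate F(4, 9, 8) term-by-term (mod 11).
  3*X**3 ↦ 3·64·1·1 = 192
  X**2*Y ↦ 1·16·9·1 = 144
  -X*Y**2 ↦ -1·4·81·1 = -324
  2*X*Y*Z ↦ 2·4·9·8 = 576
  X*Z**2 ↦ 1·4·1·64 = 256
  -2*Y**3 ↦ -2·1·729·1 = -1458
  -Y**2*Z ↦ -1·1·81·8 = -648
  -3*Y*Z**2 ↦ -3·1·9·64 = -1728
  -3*Z**3 ↦ -3·1·1·512 = -1536
Sum: F(4, 9, 8) = (192) + (144) + (-324) + (576) + (256) + (-1458) + (-648) + (-1728) + (-1536) = -4526.
Reducing mod 11: -4526 ≡ 6 (mod 11).
Since F(a, b, c) ≡ 6 ≠ 0 (mod 11), P does NOT lie on the curve.


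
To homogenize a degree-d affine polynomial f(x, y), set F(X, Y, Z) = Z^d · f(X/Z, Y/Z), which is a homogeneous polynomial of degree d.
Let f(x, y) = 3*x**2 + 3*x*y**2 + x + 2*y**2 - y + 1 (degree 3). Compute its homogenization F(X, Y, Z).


F(X, Y, Z) = 3*X**2*Z + 3*X*Y**2 + X*Z**2 + 2*Y**2*Z - Y*Z**2 + Z**3

deg(f) = 3.
Substitute x = X/Z, y = Y/Z into f, then multiply by Z^3.
  monomial 3·x^2·y^0 ↦ 3·X^2·Y^0·Z^1.
  monomial 3·x^1·y^2 ↦ 3·X^1·Y^2·Z^0.
  monomial 1·x^1·y^0 ↦ 1·X^1·Y^0·Z^2.
  monomial 2·x^0·y^2 ↦ 2·X^0·Y^2·Z^1.
  monomial -1·x^0·y^1 ↦ -1·X^0·Y^1·Z^2.
  monomial 1·x^0·y^0 ↦ 1·X^0·Y^0·Z^3.
Collecting: F(X, Y, Z) = 3*X**2*Z + 3*X*Y**2 + X*Z**2 + 2*Y**2*Z - Y*Z**2 + Z**3.


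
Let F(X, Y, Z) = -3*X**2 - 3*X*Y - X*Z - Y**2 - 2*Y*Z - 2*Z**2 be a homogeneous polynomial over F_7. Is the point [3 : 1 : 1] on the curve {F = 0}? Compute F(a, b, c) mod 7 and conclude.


F(3,1,1) ≡ 5 (mod 7); P is NOT on the curve.

Evaluate F(3, 1, 1) term-by-term (mod 7).
  -3*X**2 ↦ -3·9·1·1 = -27
  -3*X*Y ↦ -3·3·1·1 = -9
  -X*Z ↦ -1·3·1·1 = -3
  -Y**2 ↦ -1·1·1·1 = -1
  -2*Y*Z ↦ -2·1·1·1 = -2
  -2*Z**2 ↦ -2·1·1·1 = -2
Sum: F(3, 1, 1) = (-27) + (-9) + (-3) + (-1) + (-2) + (-2) = -44.
Reducing mod 7: -44 ≡ 5 (mod 7).
Since F(a, b, c) ≡ 5 ≠ 0 (mod 7), P does NOT lie on the curve.


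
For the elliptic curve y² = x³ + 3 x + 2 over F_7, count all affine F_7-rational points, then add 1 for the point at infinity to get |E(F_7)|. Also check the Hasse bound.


Affine points = {(0, 3), (0, 4), (2, 3), (2, 4), (4, 1), (4, 6), (5, 3), (5, 4)}; affine count = 8; |E(F_7)| = 9.

Discriminant check: Δ ∝ 4a³ + 27b² = 4·3³ + 27·2² = 4·27 + 27·4 ≡ 6 (mod 7). Nonzero ⇒ E is nonsingular.
For each x ∈ F_7, compute rhs = x³ + 3·x + 2 mod 7, then count y ∈ F_7 with y² ≡ rhs.
  x = 0: rhs = 2, matching y values: 3, 4 (2 points).
  x = 1: rhs = 6, matching y values: none (0 points).
  x = 2: rhs = 2, matching y values: 3, 4 (2 points).
  x = 3: rhs = 3, matching y values: none (0 points).
  x = 4: rhs = 1, matching y values: 1, 6 (2 points).
  x = 5: rhs = 2, matching y values: 3, 4 (2 points).
  x = 6: rhs = 5, matching y values: none (0 points).
Total affine count: 8.
Full point count |E(F_7)| = 8 + 1 = 9.
Hasse bound: |9 − (7+1)| = |1| = 1 ≤ 2√7 ≈ 5.2915 ✓.


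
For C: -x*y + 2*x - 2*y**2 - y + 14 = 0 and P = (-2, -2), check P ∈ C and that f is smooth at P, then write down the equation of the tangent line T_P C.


Tangent line at P: 4*x + 9*y + 26 = 0.

Step 1: f(-2, -2) = 0, so P lies on C.
Step 2: partial derivatives
  f_x(x, y) = 2 - y, f_y(x, y) = -x - 4*y - 1.
  f_x(P) = 4, f_y(P) = 9 (gradient nonzero, so P is smooth).
Step 3: tangent line at P: 4·(x − -2) + 9·(y − -2) = 0.
Expanding: 4*x + 9*y + 26 = 0.


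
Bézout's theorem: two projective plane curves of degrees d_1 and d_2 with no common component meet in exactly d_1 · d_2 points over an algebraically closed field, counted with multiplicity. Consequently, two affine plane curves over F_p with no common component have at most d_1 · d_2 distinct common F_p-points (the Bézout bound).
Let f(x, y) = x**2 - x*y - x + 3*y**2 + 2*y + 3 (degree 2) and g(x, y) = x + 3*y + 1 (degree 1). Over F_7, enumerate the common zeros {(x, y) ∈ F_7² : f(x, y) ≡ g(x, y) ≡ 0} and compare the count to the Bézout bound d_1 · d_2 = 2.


Common zeros: ∅; count = 0; Bézout bound = 2.

deg(f) = 2, deg(g) = 1, so Bézout bound = 2.
Scan x ∈ F_7. For each x, list the y ∈ F_7 with f(x, y) ≡ 0 and those with g(x, y) ≡ 0 (mod 7); the common zeros in that column are the intersection.
  x = 0: f ≡ 0 at y ∈ ∅; g ≡ 0 at y ∈ {2}; common: ∅.
  x = 1: f ≡ 0 at y ∈ {1}; g ≡ 0 at y ∈ {4}; common: ∅.
  x = 2: f ≡ 0 at y ∈ ∅; g ≡ 0 at y ∈ {6}; common: ∅.
  x = 3: f ≡ 0 at y ∈ ∅; g ≡ 0 at y ∈ {1}; common: ∅.
  x = 4: f ≡ 0 at y ∈ ∅; g ≡ 0 at y ∈ {3}; common: ∅.
  x = 5: f ≡ 0 at y ∈ ∅; g ≡ 0 at y ∈ {5}; common: ∅.
  x = 6: f ≡ 0 at y ∈ ∅; g ≡ 0 at y ∈ {0}; common: ∅.
Collecting: common zeros = ∅, so the count is 0.
Comparison with the Bézout bound: 0 ≤ 2 = deg(f)·deg(g), as expected for curves with no common component (the affine F_7-count falls short of the bound because intersections may lie at infinity, over extension fields, or carry multiplicity).


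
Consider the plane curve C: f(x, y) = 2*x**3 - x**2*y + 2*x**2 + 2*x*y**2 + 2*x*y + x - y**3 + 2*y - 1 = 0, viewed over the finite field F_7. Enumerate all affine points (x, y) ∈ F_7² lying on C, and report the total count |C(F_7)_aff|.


Affine F_7-points: {(0, 1), (1, 5), (2, 6), (3, 3), (4, 2), (4, 4), (5, 5), (6, 5)}; count = 8.

For each of the 49 pairs (x, y) ∈ F_7², evaluate f(x, y) mod 7. Record the zeros.
  x = 0: [0↦6, 1↦0, 2↦2, 3↦6, 4↦6, 5↦3, 6↦5]  zeros at y ∈ {1}
  x = 1: [0↦4, 1↦1, 2↦3, 3↦4, 4↦5, 5↦0, 6↦4]  zeros at y ∈ {5}
  x = 2: [0↦4, 1↦2, 2↦2, 3↦5, 4↦5, 5↦3, 6↦0]  zeros at y ∈ {6}
  x = 3: [0↦4, 1↦1, 2↦4, 3↦0, 4↦4, 5↦3, 6↦5]  zeros at y ∈ {3}
  x = 4: [0↦2, 1↦3, 2↦0, 3↦1, 4↦0, 5↦5, 6↦3]  zeros at y ∈ {2, 4}
  x = 5: [0↦3, 1↦6, 2↦2, 3↦6, 4↦5, 5↦0, 6↦6]  zeros at y ∈ {5}
  x = 6: [0↦5, 1↦1, 2↦1, 3↦6, 4↦3, 5↦0, 6↦5]  zeros at y ∈ {5}
Collecting zeros: affine points = {(0, 1), (1, 5), (2, 6), (3, 3), (4, 2), (4, 4), (5, 5), (6, 5)}.
Total count |C(F_7)_aff| = 8.


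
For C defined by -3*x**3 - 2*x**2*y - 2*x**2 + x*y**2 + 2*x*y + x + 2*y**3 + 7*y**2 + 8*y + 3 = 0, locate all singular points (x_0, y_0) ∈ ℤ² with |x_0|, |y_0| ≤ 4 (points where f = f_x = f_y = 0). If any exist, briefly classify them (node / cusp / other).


Singular points: {(0, -1)}; classification: cusp.

Compute partial derivatives:
  f_x = -9*x**2 - 4*x*y - 4*x + y**2 + 2*y + 1.
  f_y = -2*x**2 + 2*x*y + 2*x + 6*y**2 + 14*y + 8.
Scan x_0 ∈ {−4, ..., 4}. For each x_0, f_y(x_0, y) is a polynomial in y; find its integer roots y ∈ {−4, ..., 4}, then test f_x and f at those candidates.
  x = -4: f_y(-4, y) = 6*y**2 + 6*y - 32; no integer root y with |y| ≤ 4.
  x = -3: f_y(-3, y) = 6*y**2 + 8*y - 16; no integer root y with |y| ≤ 4.
  x = -2: f_y(-2, y) = 6*y**2 + 10*y - 4; vanishes at y ∈ {-2}. (-2, -2): f_x = -43 ≠ 0.
  x = -1: f_y(-1, y) = 6*y**2 + 12*y + 4; no integer root y with |y| ≤ 4.
  x = 0: f_y(0, y) = 6*y**2 + 14*y + 8; vanishes at y ∈ {-1}. (0, -1): f_x = 0, f = 0 — SINGULAR.
  x = 1: f_y(1, y) = 6*y**2 + 16*y + 8; vanishes at y ∈ {-2}. (1, -2): f_x = -4 ≠ 0.
  x = 2: f_y(2, y) = 6*y**2 + 18*y + 4; no integer root y with |y| ≤ 4.
  x = 3: f_y(3, y) = 6*y**2 + 20*y - 4; no integer root y with |y| ≤ 4.
  x = 4: f_y(4, y) = 6*y**2 + 22*y - 16; no integer root y with |y| ≤ 4.
Only singular point on the grid: (0, -1).
Classify: substitute x = 0 + u, y = -1 + v and expand: f = -3*u**3 - 2*u**2*v + u*v**2 + 2*v**3 + v**2.
No constant or linear terms (consistent with a singular point). Quadratic part: v**2. Cubic part: -3*u**3 - 2*u**2*v + u*v**2 + 2*v**3.
The quadratic part v**2 is a perfect square, so there is a single (double) tangent line v = 0, i.e. y = -1. Restricting the cubic part to that line (v = 0) leaves -3*u**3 ≠ 0, so f is not divisible by v and the branch is v² ≈ 3*u**3 to lowest order — this is a cusp.
Classification: cusp.


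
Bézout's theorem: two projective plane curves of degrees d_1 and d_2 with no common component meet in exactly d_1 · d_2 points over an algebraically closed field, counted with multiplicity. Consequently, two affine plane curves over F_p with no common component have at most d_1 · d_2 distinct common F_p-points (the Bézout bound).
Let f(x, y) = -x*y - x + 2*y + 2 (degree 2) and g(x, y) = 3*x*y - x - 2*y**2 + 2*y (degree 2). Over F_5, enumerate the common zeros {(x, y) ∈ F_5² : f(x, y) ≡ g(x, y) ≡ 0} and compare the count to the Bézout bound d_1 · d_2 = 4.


Common zeros: {(4, 4)}; count = 1; Bézout bound = 4.

deg(f) = 2, deg(g) = 2, so Bézout bound = 4.
Scan x ∈ F_5. For each x, list the y ∈ F_5 with f(x, y) ≡ 0 and those with g(x, y) ≡ 0 (mod 5); the common zeros in that column are the intersection.
  x = 0: f ≡ 0 at y ∈ {4}; g ≡ 0 at y ∈ {0, 1}; common: ∅.
  x = 1: f ≡ 0 at y ∈ {4}; g ≡ 0 at y ∈ ∅; common: ∅.
  x = 2: f ≡ 0 at y ∈ {0, 1, 2, 3, 4}; g ≡ 0 at y ∈ ∅; common: ∅.
  x = 3: f ≡ 0 at y ∈ {4}; g ≡ 0 at y ∈ ∅; common: ∅.
  x = 4: f ≡ 0 at y ∈ {4}; g ≡ 0 at y ∈ {3, 4}; common: {4}.
Collecting: common zeros = {(4, 4)}, so the count is 1.
Comparison with the Bézout bound: 1 ≤ 4 = deg(f)·deg(g), as expected for curves with no common component (the affine F_5-count falls short of the bound because intersections may lie at infinity, over extension fields, or carry multiplicity).


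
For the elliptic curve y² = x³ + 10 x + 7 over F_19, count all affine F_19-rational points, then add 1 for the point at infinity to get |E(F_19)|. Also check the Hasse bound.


Affine points = {(0, 8), (0, 11), (2, 4), (2, 15), (3, 8), (3, 11), (4, 4), (4, 15), (5, 7), (5, 12), (6, 6), (6, 13), (9, 3), (9, 16), (10, 9), (10, 10), (11, 2), (11, 17), (13, 4), (13, 15), (15, 6), (15, 13), (16, 8), (16, 11), (17, 6), (17, 13)}; affine count = 26; |E(F_19)| = 27.

Discriminant check: Δ ∝ 4a³ + 27b² = 4·10³ + 27·7² = 4·1000 + 27·49 ≡ 3 (mod 19). Nonzero ⇒ E is nonsingular.
For each x ∈ F_19, compute rhs = x³ + 10·x + 7 mod 19, then count y ∈ F_19 with y² ≡ rhs.
  x = 0: rhs = 7, matching y values: 8, 11 (2 points).
  x = 1: rhs = 18, matching y values: none (0 points).
  x = 2: rhs = 16, matching y values: 4, 15 (2 points).
  x = 3: rhs = 7, matching y values: 8, 11 (2 points).
  x = 4: rhs = 16, matching y values: 4, 15 (2 points).
  x = 5: rhs = 11, matching y values: 7, 12 (2 points).
  x = 6: rhs = 17, matching y values: 6, 13 (2 points).
  x = 7: rhs = 2, matching y values: none (0 points).
  x = 8: rhs = 10, matching y values: none (0 points).
  x = 9: rhs = 9, matching y values: 3, 16 (2 points).
  x = 10: rhs = 5, matching y values: 9, 10 (2 points).
  x = 11: rhs = 4, matching y values: 2, 17 (2 points).
  x = 12: rhs = 12, matching y values: none (0 points).
  x = 13: rhs = 16, matching y values: 4, 15 (2 points).
  x = 14: rhs = 3, matching y values: none (0 points).
  x = 15: rhs = 17, matching y values: 6, 13 (2 points).
  x = 16: rhs = 7, matching y values: 8, 11 (2 points).
  x = 17: rhs = 17, matching y values: 6, 13 (2 points).
  x = 18: rhs = 15, matching y values: none (0 points).
Total affine count: 26.
Full point count |E(F_19)| = 26 + 1 = 27.
Hasse bound: |27 − (19+1)| = |7| = 7 ≤ 2√19 ≈ 8.7178 ✓.


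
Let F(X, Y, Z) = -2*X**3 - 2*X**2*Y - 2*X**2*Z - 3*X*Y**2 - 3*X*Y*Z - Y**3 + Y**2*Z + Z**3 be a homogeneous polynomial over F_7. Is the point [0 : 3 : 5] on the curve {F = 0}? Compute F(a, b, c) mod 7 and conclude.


F(0,3,5) ≡ 3 (mod 7); P is NOT on the curve.

Evaluate F(0, 3, 5) term-by-term (mod 7).
  -2*X**3 ↦ -2·0·1·1 = 0
  -2*X**2*Y ↦ -2·0·3·1 = 0
  -2*X**2*Z ↦ -2·0·1·5 = 0
  -3*X*Y**2 ↦ -3·0·9·1 = 0
  -3*X*Y*Z ↦ -3·0·3·5 = 0
  -Y**3 ↦ -1·1·27·1 = -27
  Y**2*Z ↦ 1·1·9·5 = 45
  Z**3 ↦ 1·1·1·125 = 125
Sum: F(0, 3, 5) = (0) + (0) + (0) + (0) + (0) + (-27) + (45) + (125) = 143.
Reducing mod 7: 143 ≡ 3 (mod 7).
Since F(a, b, c) ≡ 3 ≠ 0 (mod 7), P does NOT lie on the curve.


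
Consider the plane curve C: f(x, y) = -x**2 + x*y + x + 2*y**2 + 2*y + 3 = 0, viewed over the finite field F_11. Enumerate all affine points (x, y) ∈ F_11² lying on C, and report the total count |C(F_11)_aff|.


Affine F_11-points: {(3, 6), (3, 8), (4, 2), (4, 6), (5, 3), (5, 10), (6, 8), (6, 10), (10, 2), (10, 3)}; count = 10.

For each of the 121 pairs (x, y) ∈ F_11², evaluate f(x, y) mod 11. Record the zeros.
  x = 0: [0↦3, 1↦7, 2↦4, 3↦5, 4↦10, 5↦8, 6↦10, 7↦5, 8↦4, 9↦7, 10↦3]  zeros at y ∈ ∅
  x = 1: [0↦3, 1↦8, 2↦6, 3↦8, 4↦3, 5↦2, 6↦5, 7↦1, 8↦1, 9↦5, 10↦2]  zeros at y ∈ ∅
  x = 2: [0↦1, 1↦7, 2↦6, 3↦9, 4↦5, 5↦5, 6↦9, 7↦6, 8↦7, 9↦1, 10↦10]  zeros at y ∈ ∅
  x = 3: [0↦8, 1↦4, 2↦4, 3↦8, 4↦5, 5↦6, 6↦0, 7↦9, 8↦0, 9↦6, 10↦5]  zeros at y ∈ {6, 8}
  x = 4: [0↦2, 1↦10, 2↦0, 3↦5, 4↦3, 5↦5, 6↦0, 7↦10, 8↦2, 9↦9, 10↦9]  zeros at y ∈ {2, 6}
  x = 5: [0↦5, 1↦3, 2↦5, 3↦0, 4↦10, 5↦2, 6↦9, 7↦9, 8↦2, 9↦10, 10↦0]  zeros at y ∈ {3, 10}
  x = 6: [0↦6, 1↦5, 2↦8, 3↦4, 4↦4, 5↦8, 6↦5, 7↦6, 8↦0, 9↦9, 10↦0]  zeros at y ∈ {8, 10}
  x = 7: [0↦5, 1↦5, 2↦9, 3↦6, 4↦7, 5↦1, 6↦10, 7↦1, 8↦7, 9↦6, 10↦9]  zeros at y ∈ ∅
  x = 8: [0↦2, 1↦3, 2↦8, 3↦6, 4↦8, 5↦3, 6↦2, 7↦5, 8↦1, 9↦1, 10↦5]  zeros at y ∈ ∅
  x = 9: [0↦8, 1↦10, 2↦5, 3↦4, 4↦7, 5↦3, 6↦3, 7↦7, 8↦4, 9↦5, 10↦10]  zeros at y ∈ ∅
  x = 10: [0↦1, 1↦4, 2↦0, 3↦0, 4↦4, 5↦1, 6↦2, 7↦7, 8↦5, 9↦7, 10↦2]  zeros at y ∈ {2, 3}
Collecting zeros: affine points = {(3, 6), (3, 8), (4, 2), (4, 6), (5, 3), (5, 10), (6, 8), (6, 10), (10, 2), (10, 3)}.
Total count |C(F_11)_aff| = 10.


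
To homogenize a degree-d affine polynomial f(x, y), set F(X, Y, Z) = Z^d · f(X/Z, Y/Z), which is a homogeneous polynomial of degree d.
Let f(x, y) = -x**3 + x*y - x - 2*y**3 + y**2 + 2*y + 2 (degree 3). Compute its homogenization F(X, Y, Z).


F(X, Y, Z) = -X**3 + X*Y*Z - X*Z**2 - 2*Y**3 + Y**2*Z + 2*Y*Z**2 + 2*Z**3

deg(f) = 3.
Substitute x = X/Z, y = Y/Z into f, then multiply by Z^3.
  monomial -1·x^3·y^0 ↦ -1·X^3·Y^0·Z^0.
  monomial 1·x^1·y^1 ↦ 1·X^1·Y^1·Z^1.
  monomial -1·x^1·y^0 ↦ -1·X^1·Y^0·Z^2.
  monomial -2·x^0·y^3 ↦ -2·X^0·Y^3·Z^0.
  monomial 1·x^0·y^2 ↦ 1·X^0·Y^2·Z^1.
  monomial 2·x^0·y^1 ↦ 2·X^0·Y^1·Z^2.
  monomial 2·x^0·y^0 ↦ 2·X^0·Y^0·Z^3.
Collecting: F(X, Y, Z) = -X**3 + X*Y*Z - X*Z**2 - 2*Y**3 + Y**2*Z + 2*Y*Z**2 + 2*Z**3.


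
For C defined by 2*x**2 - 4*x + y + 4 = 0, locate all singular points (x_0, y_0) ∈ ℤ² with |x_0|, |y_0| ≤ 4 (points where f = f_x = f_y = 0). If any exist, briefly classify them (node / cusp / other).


No singular points in the scanned grid; C is smooth there.

Compute partial derivatives:
  f_x = 4*x - 4.
  f_y = 1.
f_y = 1 is a nonzero constant, so f_y never vanishes: no point (x, y) can satisfy f = f_x = f_y = 0. In particular no (x, y) ∈ {−4, ..., 4}² is singular; the curve is smooth.


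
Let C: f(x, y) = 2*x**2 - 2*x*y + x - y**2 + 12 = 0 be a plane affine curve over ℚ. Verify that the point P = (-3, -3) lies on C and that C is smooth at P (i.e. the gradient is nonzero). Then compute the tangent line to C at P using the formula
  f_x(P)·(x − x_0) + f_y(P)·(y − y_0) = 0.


Tangent line at P: -5*x + 12*y + 21 = 0.

Step 1: f(-3, -3) = 0, so P lies on C.
Step 2: partial derivatives
  f_x(x, y) = 4*x - 2*y + 1, f_y(x, y) = -2*x - 2*y.
  f_x(P) = -5, f_y(P) = 12 (gradient nonzero, so P is smooth).
Step 3: tangent line at P: -5·(x − -3) + 12·(y − -3) = 0.
Expanding: -5*x + 12*y + 21 = 0.


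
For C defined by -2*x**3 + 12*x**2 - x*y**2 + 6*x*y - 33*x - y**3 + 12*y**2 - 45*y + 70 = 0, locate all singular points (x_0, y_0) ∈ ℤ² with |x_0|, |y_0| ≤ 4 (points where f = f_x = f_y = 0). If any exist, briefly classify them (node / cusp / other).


Singular points: {(2, 3)}; classification: cusp.

Compute partial derivatives:
  f_x = -6*x**2 + 24*x - y**2 + 6*y - 33.
  f_y = -2*x*y + 6*x - 3*y**2 + 24*y - 45.
Scan x_0 ∈ {−4, ..., 4}. For each x_0, f_y(x_0, y) is a polynomial in y; find its integer roots y ∈ {−4, ..., 4}, then test f_x and f at those candidates.
  x = -4: f_y(-4, y) = -3*y**2 + 32*y - 69; vanishes at y ∈ {3}. (-4, 3): f_x = -216 ≠ 0.
  x = -3: f_y(-3, y) = -3*y**2 + 30*y - 63; vanishes at y ∈ {3}. (-3, 3): f_x = -150 ≠ 0.
  x = -2: f_y(-2, y) = -3*y**2 + 28*y - 57; vanishes at y ∈ {3}. (-2, 3): f_x = -96 ≠ 0.
  x = -1: f_y(-1, y) = -3*y**2 + 26*y - 51; vanishes at y ∈ {3}. (-1, 3): f_x = -54 ≠ 0.
  x = 0: f_y(0, y) = -3*y**2 + 24*y - 45; vanishes at y ∈ {3}. (0, 3): f_x = -24 ≠ 0.
  x = 1: f_y(1, y) = -3*y**2 + 22*y - 39; vanishes at y ∈ {3}. (1, 3): f_x = -6 ≠ 0.
  x = 2: f_y(2, y) = -3*y**2 + 20*y - 33; vanishes at y ∈ {3}. (2, 3): f_x = 0, f = 0 — SINGULAR.
  x = 3: f_y(3, y) = -3*y**2 + 18*y - 27; vanishes at y ∈ {3}. (3, 3): f_x = -6 ≠ 0.
  x = 4: f_y(4, y) = -3*y**2 + 16*y - 21; vanishes at y ∈ {3}. (4, 3): f_x = -24 ≠ 0.
Only singular point on the grid: (2, 3).
Classify: substitute x = 2 + u, y = 3 + v and expand: f = -2*u**3 - u*v**2 - v**3 + v**2.
No constant or linear terms (consistent with a singular point). Quadratic part: v**2. Cubic part: -2*u**3 - u*v**2 - v**3.
The quadratic part v**2 is a perfect square, so there is a single (double) tangent line v = 0, i.e. y = 3. Restricting the cubic part to that line (v = 0) leaves -2*u**3 ≠ 0, so f is not divisible by v and the branch is v² ≈ 2*u**3 to lowest order — this is a cusp.
Classification: cusp.


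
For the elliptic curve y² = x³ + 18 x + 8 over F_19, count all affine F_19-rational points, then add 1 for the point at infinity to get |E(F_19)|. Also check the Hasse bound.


Affine points = {(4, 7), (4, 12), (6, 3), (6, 16), (9, 5), (9, 14), (11, 6), (11, 13), (13, 8), (13, 11), (15, 9), (15, 10)}; affine count = 12; |E(F_19)| = 13.

Discriminant check: Δ ∝ 4a³ + 27b² = 4·18³ + 27·8² = 4·5832 + 27·64 ≡ 14 (mod 19). Nonzero ⇒ E is nonsingular.
For each x ∈ F_19, compute rhs = x³ + 18·x + 8 mod 19, then count y ∈ F_19 with y² ≡ rhs.
  x = 0: rhs = 8, matching y values: none (0 points).
  x = 1: rhs = 8, matching y values: none (0 points).
  x = 2: rhs = 14, matching y values: none (0 points).
  x = 3: rhs = 13, matching y values: none (0 points).
  x = 4: rhs = 11, matching y values: 7, 12 (2 points).
  x = 5: rhs = 14, matching y values: none (0 points).
  x = 6: rhs = 9, matching y values: 3, 16 (2 points).
  x = 7: rhs = 2, matching y values: none (0 points).
  x = 8: rhs = 18, matching y values: none (0 points).
  x = 9: rhs = 6, matching y values: 5, 14 (2 points).
  x = 10: rhs = 10, matching y values: none (0 points).
  x = 11: rhs = 17, matching y values: 6, 13 (2 points).
  x = 12: rhs = 14, matching y values: none (0 points).
  x = 13: rhs = 7, matching y values: 8, 11 (2 points).
  x = 14: rhs = 2, matching y values: none (0 points).
  x = 15: rhs = 5, matching y values: 9, 10 (2 points).
  x = 16: rhs = 3, matching y values: none (0 points).
  x = 17: rhs = 2, matching y values: none (0 points).
  x = 18: rhs = 8, matching y values: none (0 points).
Total affine count: 12.
Full point count |E(F_19)| = 12 + 1 = 13.
Hasse bound: |13 − (19+1)| = |-7| = 7 ≤ 2√19 ≈ 8.7178 ✓.


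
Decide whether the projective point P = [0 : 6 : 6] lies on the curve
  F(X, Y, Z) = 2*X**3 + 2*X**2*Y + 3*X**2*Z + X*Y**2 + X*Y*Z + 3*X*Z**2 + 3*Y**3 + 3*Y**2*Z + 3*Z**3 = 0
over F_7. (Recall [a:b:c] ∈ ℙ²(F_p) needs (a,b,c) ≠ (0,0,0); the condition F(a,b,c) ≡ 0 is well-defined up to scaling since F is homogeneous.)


F(0,6,6) ≡ 5 (mod 7); P is NOT on the curve.

Evaluate F(0, 6, 6) term-by-term (mod 7).
  2*X**3 ↦ 2·0·1·1 = 0
  2*X**2*Y ↦ 2·0·6·1 = 0
  3*X**2*Z ↦ 3·0·1·6 = 0
  X*Y**2 ↦ 1·0·36·1 = 0
  X*Y*Z ↦ 1·0·6·6 = 0
  3*X*Z**2 ↦ 3·0·1·36 = 0
  3*Y**3 ↦ 3·1·216·1 = 648
  3*Y**2*Z ↦ 3·1·36·6 = 648
  3*Z**3 ↦ 3·1·1·216 = 648
Sum: F(0, 6, 6) = (0) + (0) + (0) + (0) + (0) + (0) + (648) + (648) + (648) = 1944.
Reducing mod 7: 1944 ≡ 5 (mod 7).
Since F(a, b, c) ≡ 5 ≠ 0 (mod 7), P does NOT lie on the curve.


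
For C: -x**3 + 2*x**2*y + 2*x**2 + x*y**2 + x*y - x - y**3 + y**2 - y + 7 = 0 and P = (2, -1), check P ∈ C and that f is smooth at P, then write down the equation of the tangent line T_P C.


Tangent line at P: 26 - 13*x = 0.

Step 1: f(2, -1) = 0, so P lies on C.
Step 2: partial derivatives
  f_x(x, y) = -3*x**2 + 4*x*y + 4*x + y**2 + y - 1, f_y(x, y) = 2*x**2 + 2*x*y + x - 3*y**2 + 2*y - 1.
  f_x(P) = -13, f_y(P) = 0 (gradient nonzero, so P is smooth).
Step 3: tangent line at P: -13·(x − 2) + 0·(y − -1) = 0.
Expanding: 26 - 13*x = 0.


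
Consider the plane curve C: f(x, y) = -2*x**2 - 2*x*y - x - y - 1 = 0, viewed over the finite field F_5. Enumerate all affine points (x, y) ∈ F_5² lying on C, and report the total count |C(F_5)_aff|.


Affine F_5-points: {(0, 4), (1, 2), (3, 4), (4, 2)}; count = 4.

For each of the 25 pairs (x, y) ∈ F_5², evaluate f(x, y) mod 5. Record the zeros.
  x = 0: [0↦4, 1↦3, 2↦2, 3↦1, 4↦0]  zeros at y ∈ {4}
  x = 1: [0↦1, 1↦3, 2↦0, 3↦2, 4↦4]  zeros at y ∈ {2}
  x = 2: [0↦4, 1↦4, 2↦4, 3↦4, 4↦4]  zeros at y ∈ ∅
  x = 3: [0↦3, 1↦1, 2↦4, 3↦2, 4↦0]  zeros at y ∈ {4}
  x = 4: [0↦3, 1↦4, 2↦0, 3↦1, 4↦2]  zeros at y ∈ {2}
Collecting zeros: affine points = {(0, 4), (1, 2), (3, 4), (4, 2)}.
Total count |C(F_5)_aff| = 4.


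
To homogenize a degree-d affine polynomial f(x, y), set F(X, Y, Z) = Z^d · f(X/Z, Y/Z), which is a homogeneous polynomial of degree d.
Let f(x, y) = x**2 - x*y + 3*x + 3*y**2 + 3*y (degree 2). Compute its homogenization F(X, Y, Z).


F(X, Y, Z) = X**2 - X*Y + 3*X*Z + 3*Y**2 + 3*Y*Z

deg(f) = 2.
Substitute x = X/Z, y = Y/Z into f, then multiply by Z^2.
  monomial 1·x^2·y^0 ↦ 1·X^2·Y^0·Z^0.
  monomial -1·x^1·y^1 ↦ -1·X^1·Y^1·Z^0.
  monomial 3·x^1·y^0 ↦ 3·X^1·Y^0·Z^1.
  monomial 3·x^0·y^2 ↦ 3·X^0·Y^2·Z^0.
  monomial 3·x^0·y^1 ↦ 3·X^0·Y^1·Z^1.
Collecting: F(X, Y, Z) = X**2 - X*Y + 3*X*Z + 3*Y**2 + 3*Y*Z.
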